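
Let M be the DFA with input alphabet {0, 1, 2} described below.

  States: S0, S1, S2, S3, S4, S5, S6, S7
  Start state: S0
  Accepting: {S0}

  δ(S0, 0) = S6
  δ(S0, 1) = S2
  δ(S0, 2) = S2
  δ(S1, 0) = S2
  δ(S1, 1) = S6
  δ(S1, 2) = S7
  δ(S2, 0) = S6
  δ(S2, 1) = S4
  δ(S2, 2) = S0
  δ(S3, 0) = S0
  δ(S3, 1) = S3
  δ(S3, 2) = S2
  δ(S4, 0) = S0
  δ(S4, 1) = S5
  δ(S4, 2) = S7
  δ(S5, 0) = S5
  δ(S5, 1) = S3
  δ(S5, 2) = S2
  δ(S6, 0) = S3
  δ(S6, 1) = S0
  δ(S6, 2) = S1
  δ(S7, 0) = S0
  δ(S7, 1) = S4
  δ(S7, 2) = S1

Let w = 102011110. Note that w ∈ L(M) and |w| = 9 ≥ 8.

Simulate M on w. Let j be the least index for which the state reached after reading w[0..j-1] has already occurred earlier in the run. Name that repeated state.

S2

Run of M on w = 1 0 2 0 1 1 1 1 0:
  step 0: S0  (start)
  step 1: S2  (read 1: S0→S2)
  step 2: S6  (read 0: S2→S6)
  step 3: S1  (read 2: S6→S1)
  step 4: S2  (read 0: S1→S2)   ← first repeat (S2 seen earlier)
  step 5: S4  (read 1: S2→S4)
  step 6: S5  (read 1: S4→S5)
  step 7: S3  (read 1: S5→S3)
  step 8: S3  (read 1: S3→S3)
  step 9: S0  (read 0: S3→S0)

The earliest repeat is at step j = 4: M is in S2, which it already visited at step i = 1.
Pumping length from the standard proof: p = 8 (the number of states). The repeated state found above gives |xy| = j ≤ 8 and |y| = j − i ≥ 1.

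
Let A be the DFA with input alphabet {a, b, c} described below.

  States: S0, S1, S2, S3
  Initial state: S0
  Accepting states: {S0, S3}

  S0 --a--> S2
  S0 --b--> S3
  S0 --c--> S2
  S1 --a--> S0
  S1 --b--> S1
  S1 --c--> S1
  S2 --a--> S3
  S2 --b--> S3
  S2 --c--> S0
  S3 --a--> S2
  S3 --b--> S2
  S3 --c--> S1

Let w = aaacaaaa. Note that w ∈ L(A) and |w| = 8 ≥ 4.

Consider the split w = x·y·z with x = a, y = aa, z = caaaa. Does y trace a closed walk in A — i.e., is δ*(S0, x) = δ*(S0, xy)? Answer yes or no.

Run of A on the first 3 characters of w = a a a:
  step 0: S0  (start)
  step 1: S2  (read a: S0→S2)
  step 2: S3  (read a: S2→S3)
  step 3: S2  (read a: S3→S2)

After x (step 1): S2. After xy (step 3): S2.
They match, so y = aa drives A around a cycle from S2 back to itself; pumping y any number of times keeps A in S2 before reading z, and xyⁱz ∈ L(A) for every i ≥ 0.

yes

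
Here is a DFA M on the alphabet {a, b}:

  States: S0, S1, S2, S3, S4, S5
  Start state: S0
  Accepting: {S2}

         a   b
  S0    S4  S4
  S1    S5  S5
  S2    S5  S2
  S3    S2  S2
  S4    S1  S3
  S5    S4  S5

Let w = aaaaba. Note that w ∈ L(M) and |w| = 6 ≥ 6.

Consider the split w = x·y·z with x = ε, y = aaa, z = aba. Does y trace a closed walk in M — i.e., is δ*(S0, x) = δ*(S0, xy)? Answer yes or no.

Run of M on the first 3 characters of w = a a a:
  step 0: S0  (start)
  step 1: S4  (read a: S0→S4)
  step 2: S1  (read a: S4→S1)
  step 3: S5  (read a: S1→S5)

After x (step 0): S0. After xy (step 3): S5.
They differ (S0 ≠ S5), so y is not a cycle from the state after x; this split is not the one the pumping-lemma construction produces, and pumping y need not keep the string in L(M).

no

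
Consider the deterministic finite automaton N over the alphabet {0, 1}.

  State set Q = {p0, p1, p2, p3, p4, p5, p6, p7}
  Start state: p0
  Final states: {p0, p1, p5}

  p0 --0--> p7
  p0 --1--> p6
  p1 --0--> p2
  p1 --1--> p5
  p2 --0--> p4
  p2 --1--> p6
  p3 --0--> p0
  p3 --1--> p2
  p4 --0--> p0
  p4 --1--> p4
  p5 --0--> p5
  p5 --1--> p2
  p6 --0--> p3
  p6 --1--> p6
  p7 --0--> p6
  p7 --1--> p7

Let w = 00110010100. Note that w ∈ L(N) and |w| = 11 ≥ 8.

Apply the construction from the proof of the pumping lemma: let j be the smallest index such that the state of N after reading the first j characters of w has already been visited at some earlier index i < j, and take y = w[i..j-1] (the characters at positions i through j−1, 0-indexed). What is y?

1

Run of N on w = 0 0 1 1 0 0 1 0 1 0 0:
  step 0: p0  (start)
  step 1: p7  (read 0: p0→p7)
  step 2: p6  (read 0: p7→p6)
  step 3: p6  (read 1: p6→p6)   ← first repeat (p6 seen earlier)
  step 4: p6  (read 1: p6→p6)
  step 5: p3  (read 0: p6→p3)
  step 6: p0  (read 0: p3→p0)
  step 7: p6  (read 1: p0→p6)
  step 8: p3  (read 0: p6→p3)
  step 9: p2  (read 1: p3→p2)
  step 10: p4  (read 0: p2→p4)
  step 11: p0  (read 0: p4→p0)

So i = 2, j = 3, giving x = w[0:2] = 00, y = w[2:3] = 1, z = w[3:11] = 10010100.
Check: |xy| = 3 ≤ 8 and |y| = 1 ≥ 1. Reading y takes N from p6 back to p6, so every xyⁱz is accepted.
With |Q| = 8, pigeonhole forces a state repeat no later than step 8; the substring read between the first and second visits to that state can be pumped.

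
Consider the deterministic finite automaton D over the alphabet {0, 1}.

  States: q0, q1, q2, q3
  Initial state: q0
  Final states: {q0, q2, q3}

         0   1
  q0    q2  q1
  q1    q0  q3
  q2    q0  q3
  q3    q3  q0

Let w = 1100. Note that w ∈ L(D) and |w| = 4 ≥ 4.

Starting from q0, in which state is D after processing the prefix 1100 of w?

Run of D on the first 4 characters of w = 1 1 0 0:
  step 0: q0  (start)
  step 1: q1  (read 1: q0→q1)
  step 2: q3  (read 1: q1→q3)
  step 3: q3  (read 0: q3→q3)
  step 4: q3  (read 0: q3→q3)

After reading 4 characters, D is in state q3.

q3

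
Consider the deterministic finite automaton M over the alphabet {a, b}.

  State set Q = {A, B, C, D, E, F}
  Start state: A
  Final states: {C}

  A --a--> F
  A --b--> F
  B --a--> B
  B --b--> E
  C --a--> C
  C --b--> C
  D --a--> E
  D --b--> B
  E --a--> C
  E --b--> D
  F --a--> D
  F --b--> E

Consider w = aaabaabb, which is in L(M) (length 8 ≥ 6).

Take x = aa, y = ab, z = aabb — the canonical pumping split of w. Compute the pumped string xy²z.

xy^2z = aa·ab·ab·aabb = aaababaabb.
Reading y = ab takes M from D back to D, so after x·y·y the machine is still in D, and z then leads to the accepting state C. Hence aaababaabb ∈ L(M).

aaababaabb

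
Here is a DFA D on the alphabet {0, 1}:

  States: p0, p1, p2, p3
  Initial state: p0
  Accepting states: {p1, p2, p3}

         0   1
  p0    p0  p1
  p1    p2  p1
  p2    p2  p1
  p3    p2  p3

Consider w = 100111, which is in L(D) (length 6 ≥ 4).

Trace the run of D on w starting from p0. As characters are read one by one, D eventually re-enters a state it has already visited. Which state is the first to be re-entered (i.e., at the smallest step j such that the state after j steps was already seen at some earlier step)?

State sequence: p0 -1-> p1 -0-> p2 -0-> p2 -1-> p1 -1-> p1 -1-> p1
First repeat at step 3: p2 was already visited.

The earliest repeat is at step j = 3: D is in p2, which it already visited at step i = 2.
The DFA has 4 states, so the proof of the pumping lemma guarantees a repeated state among the first 4+1 visited; the segment between the two visits is the pumpable y.

p2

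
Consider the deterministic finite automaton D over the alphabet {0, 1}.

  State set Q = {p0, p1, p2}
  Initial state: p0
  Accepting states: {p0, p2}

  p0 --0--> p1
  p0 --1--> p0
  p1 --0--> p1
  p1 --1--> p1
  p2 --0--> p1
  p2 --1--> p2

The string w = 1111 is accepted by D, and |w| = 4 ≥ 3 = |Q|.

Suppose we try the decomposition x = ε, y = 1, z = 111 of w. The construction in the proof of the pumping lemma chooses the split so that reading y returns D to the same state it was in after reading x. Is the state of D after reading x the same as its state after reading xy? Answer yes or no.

yes

State sequence: p0 -1-> p0

After x (step 0): p0. After xy (step 1): p0.
They match, so y = 1 drives D around a cycle from p0 back to itself; pumping y any number of times keeps D in p0 before reading z, and xyⁱz ∈ L(D) for every i ≥ 0.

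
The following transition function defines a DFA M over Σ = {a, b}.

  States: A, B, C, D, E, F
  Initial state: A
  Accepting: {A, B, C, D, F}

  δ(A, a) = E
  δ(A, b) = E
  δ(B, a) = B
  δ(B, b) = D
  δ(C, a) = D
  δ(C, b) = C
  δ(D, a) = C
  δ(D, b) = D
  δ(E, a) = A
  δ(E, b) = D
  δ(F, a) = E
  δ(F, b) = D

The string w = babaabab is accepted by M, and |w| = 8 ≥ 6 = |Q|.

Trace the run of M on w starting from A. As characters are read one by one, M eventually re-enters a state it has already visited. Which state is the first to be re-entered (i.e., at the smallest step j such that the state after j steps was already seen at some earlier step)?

A

State sequence: A -b-> E -a-> A -b-> E -a-> A -a-> E -b-> D -a-> C -b-> C
First repeat at step 2: A was already visited.

The earliest repeat is at step j = 2: M is in A, which it already visited at step i = 0.
The DFA has 6 states, so the proof of the pumping lemma guarantees a repeated state among the first 6+1 visited; the segment between the two visits is the pumpable y.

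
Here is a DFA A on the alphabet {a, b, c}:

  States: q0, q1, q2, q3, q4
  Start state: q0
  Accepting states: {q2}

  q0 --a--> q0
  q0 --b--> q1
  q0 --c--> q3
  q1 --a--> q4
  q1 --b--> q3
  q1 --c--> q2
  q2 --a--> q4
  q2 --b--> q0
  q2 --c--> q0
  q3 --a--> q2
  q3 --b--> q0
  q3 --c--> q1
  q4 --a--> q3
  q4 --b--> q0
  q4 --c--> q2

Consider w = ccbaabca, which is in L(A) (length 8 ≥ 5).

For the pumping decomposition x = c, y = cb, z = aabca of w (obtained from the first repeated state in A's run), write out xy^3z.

ccbcbcbaabca

xy^3z = c·cb·cb·cb·aabca = ccbcbcbaabca.
Reading y = cb takes A from q3 back to q3, so after x·y·y·y the machine is still in q3, and z then leads to the accepting state q2. Hence ccbcbcbaabca ∈ L(A).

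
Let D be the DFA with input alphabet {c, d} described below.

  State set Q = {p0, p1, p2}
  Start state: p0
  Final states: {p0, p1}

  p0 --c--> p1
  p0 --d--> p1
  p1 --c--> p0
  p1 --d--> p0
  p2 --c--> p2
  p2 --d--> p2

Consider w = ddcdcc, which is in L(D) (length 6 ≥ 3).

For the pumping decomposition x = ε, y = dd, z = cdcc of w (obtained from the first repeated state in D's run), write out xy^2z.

ddddcdcc

xy^2z = ε·dd·dd·cdcc = ddddcdcc.
Reading y = dd takes D from p0 back to p0, so after x·y·y the machine is still in p0, and z then leads to the accepting state p0. Hence ddddcdcc ∈ L(D).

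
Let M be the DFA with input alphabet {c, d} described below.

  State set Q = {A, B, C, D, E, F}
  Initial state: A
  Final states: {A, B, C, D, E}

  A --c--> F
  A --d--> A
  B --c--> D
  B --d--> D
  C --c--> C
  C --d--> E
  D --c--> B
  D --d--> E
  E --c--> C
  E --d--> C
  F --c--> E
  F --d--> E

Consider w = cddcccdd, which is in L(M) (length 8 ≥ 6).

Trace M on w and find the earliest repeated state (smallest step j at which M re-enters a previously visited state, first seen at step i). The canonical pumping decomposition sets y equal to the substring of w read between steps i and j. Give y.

c

Run of M on w = c d d c c c d d:
  step 0: A  (start)
  step 1: F  (read c: A→F)
  step 2: E  (read d: F→E)
  step 3: C  (read d: E→C)
  step 4: C  (read c: C→C)   ← first repeat (C seen earlier)
  step 5: C  (read c: C→C)
  step 6: C  (read c: C→C)
  step 7: E  (read d: C→E)
  step 8: C  (read d: E→C)

So i = 3, j = 4, giving x = w[0:3] = cdd, y = w[3:4] = c, z = w[4:8] = ccdd.
Check: |xy| = 4 ≤ 6 and |y| = 1 ≥ 1. Reading y takes M from C back to C, so every xyⁱz is accepted.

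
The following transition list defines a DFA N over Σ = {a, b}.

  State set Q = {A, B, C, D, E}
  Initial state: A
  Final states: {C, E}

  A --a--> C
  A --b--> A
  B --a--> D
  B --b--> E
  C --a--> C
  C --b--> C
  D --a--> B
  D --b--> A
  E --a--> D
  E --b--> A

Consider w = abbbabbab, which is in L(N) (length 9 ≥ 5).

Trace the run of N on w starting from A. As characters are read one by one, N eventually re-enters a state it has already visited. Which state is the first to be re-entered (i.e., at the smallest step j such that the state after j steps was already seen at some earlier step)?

C

Run of N on w = a b b b a b b a b:
  step 0: A  (start)
  step 1: C  (read a: A→C)
  step 2: C  (read b: C→C)   ← first repeat (C seen earlier)
  step 3: C  (read b: C→C)
  step 4: C  (read b: C→C)
  step 5: C  (read a: C→C)
  step 6: C  (read b: C→C)
  step 7: C  (read b: C→C)
  step 8: C  (read a: C→C)
  step 9: C  (read b: C→C)

The earliest repeat is at step j = 2: N is in C, which it already visited at step i = 1.
Pumping length from the standard proof: p = 5 (the number of states). The repeated state found above gives |xy| = j ≤ 5 and |y| = j − i ≥ 1.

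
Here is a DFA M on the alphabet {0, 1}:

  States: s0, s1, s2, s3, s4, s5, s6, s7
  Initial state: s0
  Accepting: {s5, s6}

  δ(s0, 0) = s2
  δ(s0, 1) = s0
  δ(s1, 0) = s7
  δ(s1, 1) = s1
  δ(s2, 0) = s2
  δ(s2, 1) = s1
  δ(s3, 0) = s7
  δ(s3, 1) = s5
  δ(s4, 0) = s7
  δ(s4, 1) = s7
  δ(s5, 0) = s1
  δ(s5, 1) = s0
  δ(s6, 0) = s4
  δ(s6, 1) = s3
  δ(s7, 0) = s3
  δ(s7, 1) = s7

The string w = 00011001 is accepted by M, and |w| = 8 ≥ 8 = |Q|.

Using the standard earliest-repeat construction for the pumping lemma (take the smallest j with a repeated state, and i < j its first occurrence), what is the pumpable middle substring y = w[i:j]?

0

Run of M on w = 0 0 0 1 1 0 0 1:
  step 0: s0  (start)
  step 1: s2  (read 0: s0→s2)
  step 2: s2  (read 0: s2→s2)   ← first repeat (s2 seen earlier)
  step 3: s2  (read 0: s2→s2)
  step 4: s1  (read 1: s2→s1)
  step 5: s1  (read 1: s1→s1)
  step 6: s7  (read 0: s1→s7)
  step 7: s3  (read 0: s7→s3)
  step 8: s5  (read 1: s3→s5)

So i = 1, j = 2, giving x = w[0:1] = 0, y = w[1:2] = 0, z = w[2:8] = 011001.
Check: |xy| = 2 ≤ 8 and |y| = 1 ≥ 1. Reading y takes M from s2 back to s2, so every xyⁱz is accepted.
The DFA has 8 states, so the proof of the pumping lemma guarantees a repeated state among the first 8+1 visited; the segment between the two visits is the pumpable y.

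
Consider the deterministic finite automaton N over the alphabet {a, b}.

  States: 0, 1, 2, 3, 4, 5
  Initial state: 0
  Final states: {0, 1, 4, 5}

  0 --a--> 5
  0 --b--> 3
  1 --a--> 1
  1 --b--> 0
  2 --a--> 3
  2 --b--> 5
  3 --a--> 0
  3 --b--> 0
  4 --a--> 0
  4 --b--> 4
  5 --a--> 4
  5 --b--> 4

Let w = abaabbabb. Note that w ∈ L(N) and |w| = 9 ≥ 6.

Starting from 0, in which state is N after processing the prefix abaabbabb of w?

Run of N on the first 9 characters of w = a b a a b b a b b:
  step 0: 0  (start)
  step 1: 5  (read a: 0→5)
  step 2: 4  (read b: 5→4)
  step 3: 0  (read a: 4→0)
  step 4: 5  (read a: 0→5)
  step 5: 4  (read b: 5→4)
  step 6: 4  (read b: 4→4)
  step 7: 0  (read a: 4→0)
  step 8: 3  (read b: 0→3)
  step 9: 0  (read b: 3→0)

After reading 9 characters, N is in state 0.

0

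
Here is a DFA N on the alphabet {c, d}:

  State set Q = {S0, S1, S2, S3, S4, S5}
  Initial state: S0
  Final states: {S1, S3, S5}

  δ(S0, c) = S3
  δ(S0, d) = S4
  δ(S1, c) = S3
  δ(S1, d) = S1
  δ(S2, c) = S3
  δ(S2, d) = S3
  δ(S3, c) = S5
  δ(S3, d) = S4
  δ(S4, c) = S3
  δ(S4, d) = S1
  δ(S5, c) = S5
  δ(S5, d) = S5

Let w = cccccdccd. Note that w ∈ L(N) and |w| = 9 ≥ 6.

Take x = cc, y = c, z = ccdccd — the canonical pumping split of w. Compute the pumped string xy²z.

ccccccdccd

xy^2z = cc·c·c·ccdccd = ccccccdccd.
Reading y = c takes N from S5 back to S5, so after x·y·y the machine is still in S5, and z then leads to the accepting state S5. Hence ccccccdccd ∈ L(N).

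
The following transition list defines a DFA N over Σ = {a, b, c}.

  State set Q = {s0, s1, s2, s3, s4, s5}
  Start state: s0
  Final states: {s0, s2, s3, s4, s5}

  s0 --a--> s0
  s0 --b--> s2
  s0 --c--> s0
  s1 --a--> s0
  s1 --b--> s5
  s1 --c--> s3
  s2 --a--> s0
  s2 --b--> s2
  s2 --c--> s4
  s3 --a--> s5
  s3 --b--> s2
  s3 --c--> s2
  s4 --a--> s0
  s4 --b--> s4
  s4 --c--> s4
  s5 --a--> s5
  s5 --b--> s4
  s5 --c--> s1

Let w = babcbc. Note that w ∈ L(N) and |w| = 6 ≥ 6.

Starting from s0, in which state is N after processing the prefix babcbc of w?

Run of N on the first 6 characters of w = b a b c b c:
  step 0: s0  (start)
  step 1: s2  (read b: s0→s2)
  step 2: s0  (read a: s2→s0)
  step 3: s2  (read b: s0→s2)
  step 4: s4  (read c: s2→s4)
  step 5: s4  (read b: s4→s4)
  step 6: s4  (read c: s4→s4)

After reading 6 characters, N is in state s4.

s4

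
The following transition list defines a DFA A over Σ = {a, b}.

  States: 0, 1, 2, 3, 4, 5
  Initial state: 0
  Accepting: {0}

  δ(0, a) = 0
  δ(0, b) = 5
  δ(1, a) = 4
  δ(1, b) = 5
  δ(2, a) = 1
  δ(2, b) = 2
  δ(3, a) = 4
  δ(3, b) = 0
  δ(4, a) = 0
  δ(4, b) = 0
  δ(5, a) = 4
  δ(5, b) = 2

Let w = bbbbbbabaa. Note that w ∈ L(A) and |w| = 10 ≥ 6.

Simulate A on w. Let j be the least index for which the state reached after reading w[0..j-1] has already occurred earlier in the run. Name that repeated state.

2

Run of A on w = b b b b b b a b a a:
  step 0: 0  (start)
  step 1: 5  (read b: 0→5)
  step 2: 2  (read b: 5→2)
  step 3: 2  (read b: 2→2)   ← first repeat (2 seen earlier)
  step 4: 2  (read b: 2→2)
  step 5: 2  (read b: 2→2)
  step 6: 2  (read b: 2→2)
  step 7: 1  (read a: 2→1)
  step 8: 5  (read b: 1→5)
  step 9: 4  (read a: 5→4)
  step 10: 0  (read a: 4→0)

The earliest repeat is at step j = 3: A is in 2, which it already visited at step i = 2.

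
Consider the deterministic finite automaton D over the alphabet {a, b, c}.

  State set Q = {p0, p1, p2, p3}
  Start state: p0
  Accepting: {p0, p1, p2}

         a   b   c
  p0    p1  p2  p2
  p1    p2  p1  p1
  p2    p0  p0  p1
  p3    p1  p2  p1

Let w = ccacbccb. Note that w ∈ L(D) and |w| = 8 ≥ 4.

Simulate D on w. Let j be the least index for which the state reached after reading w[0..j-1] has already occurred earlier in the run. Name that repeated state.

p2

State sequence: p0 -c-> p2 -c-> p1 -a-> p2 -c-> p1 -b-> p1 -c-> p1 -c-> p1 -b-> p1
First repeat at step 3: p2 was already visited.

The earliest repeat is at step j = 3: D is in p2, which it already visited at step i = 1.
Since D has 4 states, any run of length ≥ 4 visits 4+1 states, so by pigeonhole some state repeats within the first 4 steps — that repeat gives the pumpable loop.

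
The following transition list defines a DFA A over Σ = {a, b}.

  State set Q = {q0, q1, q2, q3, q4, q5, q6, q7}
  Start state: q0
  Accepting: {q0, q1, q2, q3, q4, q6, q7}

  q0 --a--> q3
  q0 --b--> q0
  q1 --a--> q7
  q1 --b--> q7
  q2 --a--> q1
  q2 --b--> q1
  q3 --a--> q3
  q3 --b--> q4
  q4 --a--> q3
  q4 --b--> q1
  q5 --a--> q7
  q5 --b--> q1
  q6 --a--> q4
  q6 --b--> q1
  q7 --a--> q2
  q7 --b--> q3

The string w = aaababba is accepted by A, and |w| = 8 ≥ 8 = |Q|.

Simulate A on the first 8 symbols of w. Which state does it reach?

q7

Run of A on the first 8 characters of w = a a a b a b b a:
  step 0: q0  (start)
  step 1: q3  (read a: q0→q3)
  step 2: q3  (read a: q3→q3)
  step 3: q3  (read a: q3→q3)
  step 4: q4  (read b: q3→q4)
  step 5: q3  (read a: q4→q3)
  step 6: q4  (read b: q3→q4)
  step 7: q1  (read b: q4→q1)
  step 8: q7  (read a: q1→q7)

After reading 8 characters, A is in state q7.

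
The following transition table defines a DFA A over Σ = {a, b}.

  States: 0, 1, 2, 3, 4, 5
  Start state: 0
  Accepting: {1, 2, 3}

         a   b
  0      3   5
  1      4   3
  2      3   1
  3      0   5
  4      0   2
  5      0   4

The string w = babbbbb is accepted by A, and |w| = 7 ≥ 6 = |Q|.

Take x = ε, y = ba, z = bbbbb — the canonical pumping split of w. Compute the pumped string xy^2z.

xy^2z = ε·ba·ba·bbbbb = bababbbbb.
Reading y = ba takes A from 0 back to 0, so after x·y·y the machine is still in 0, and z then leads to the accepting state 3. Hence bababbbbb ∈ L(A).

bababbbbb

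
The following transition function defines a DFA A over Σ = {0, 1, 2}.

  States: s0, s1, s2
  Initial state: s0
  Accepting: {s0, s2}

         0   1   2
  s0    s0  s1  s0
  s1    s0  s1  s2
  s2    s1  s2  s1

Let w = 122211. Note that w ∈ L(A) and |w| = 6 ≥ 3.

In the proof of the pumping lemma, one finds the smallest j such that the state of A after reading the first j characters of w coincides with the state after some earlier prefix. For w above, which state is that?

State sequence: s0 -1-> s1 -2-> s2 -2-> s1 -2-> s2 -1-> s2 -1-> s2
First repeat at step 3: s1 was already visited.

The earliest repeat is at step j = 3: A is in s1, which it already visited at step i = 1.
Pumping length from the standard proof: p = 3 (the number of states). The repeated state found above gives |xy| = j ≤ 3 and |y| = j − i ≥ 1.

s1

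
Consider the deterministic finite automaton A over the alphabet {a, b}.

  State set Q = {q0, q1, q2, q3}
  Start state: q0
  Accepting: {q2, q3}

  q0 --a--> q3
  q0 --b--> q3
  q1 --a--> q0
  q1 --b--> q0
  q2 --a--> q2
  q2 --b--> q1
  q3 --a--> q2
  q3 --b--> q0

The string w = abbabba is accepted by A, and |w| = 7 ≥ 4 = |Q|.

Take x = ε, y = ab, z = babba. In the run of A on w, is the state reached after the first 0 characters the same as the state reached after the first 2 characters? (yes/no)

yes

State sequence: q0 -a-> q3 -b-> q0

After x (step 0): q0. After xy (step 2): q0.
They match, so y = ab drives A around a cycle from q0 back to itself; pumping y any number of times keeps A in q0 before reading z, and xyⁱz ∈ L(A) for every i ≥ 0.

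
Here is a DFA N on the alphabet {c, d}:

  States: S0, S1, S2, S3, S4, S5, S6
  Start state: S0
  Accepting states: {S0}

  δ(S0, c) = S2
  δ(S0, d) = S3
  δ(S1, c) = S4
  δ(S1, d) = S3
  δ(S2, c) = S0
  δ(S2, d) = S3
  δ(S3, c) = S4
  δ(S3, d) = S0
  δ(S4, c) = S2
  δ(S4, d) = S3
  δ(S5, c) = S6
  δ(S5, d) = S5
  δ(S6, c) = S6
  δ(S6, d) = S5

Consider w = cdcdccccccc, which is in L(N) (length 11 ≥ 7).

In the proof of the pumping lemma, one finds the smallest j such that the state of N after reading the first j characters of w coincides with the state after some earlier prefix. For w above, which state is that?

S3

State sequence: S0 -c-> S2 -d-> S3 -c-> S4 -d-> S3 -c-> S4 -c-> S2 -c-> S0 -c-> S2 -c-> S0 -c-> S2 -c-> S0
First repeat at step 4: S3 was already visited.

The earliest repeat is at step j = 4: N is in S3, which it already visited at step i = 2.
Since N has 7 states, any run of length ≥ 7 visits 7+1 states, so by pigeonhole some state repeats within the first 7 steps — that repeat gives the pumpable loop.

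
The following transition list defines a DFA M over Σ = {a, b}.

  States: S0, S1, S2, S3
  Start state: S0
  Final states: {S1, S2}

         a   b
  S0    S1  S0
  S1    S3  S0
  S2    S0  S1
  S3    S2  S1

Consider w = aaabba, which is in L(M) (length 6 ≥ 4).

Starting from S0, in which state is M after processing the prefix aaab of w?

State sequence: S0 -a-> S1 -a-> S3 -a-> S2 -b-> S1

After reading 4 characters, M is in state S1.

S1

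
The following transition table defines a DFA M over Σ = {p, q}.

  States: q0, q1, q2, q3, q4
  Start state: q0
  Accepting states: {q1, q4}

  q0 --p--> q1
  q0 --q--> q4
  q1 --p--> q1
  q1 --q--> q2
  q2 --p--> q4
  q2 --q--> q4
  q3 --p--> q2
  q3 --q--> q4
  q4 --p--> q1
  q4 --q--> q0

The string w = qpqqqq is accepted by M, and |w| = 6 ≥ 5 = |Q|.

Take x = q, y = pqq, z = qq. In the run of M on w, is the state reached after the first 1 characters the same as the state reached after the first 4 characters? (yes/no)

yes

State sequence: q0 -q-> q4 -p-> q1 -q-> q2 -q-> q4

After x (step 1): q4. After xy (step 4): q4.
They match, so y = pqq drives M around a cycle from q4 back to itself; pumping y any number of times keeps M in q4 before reading z, and xyⁱz ∈ L(M) for every i ≥ 0.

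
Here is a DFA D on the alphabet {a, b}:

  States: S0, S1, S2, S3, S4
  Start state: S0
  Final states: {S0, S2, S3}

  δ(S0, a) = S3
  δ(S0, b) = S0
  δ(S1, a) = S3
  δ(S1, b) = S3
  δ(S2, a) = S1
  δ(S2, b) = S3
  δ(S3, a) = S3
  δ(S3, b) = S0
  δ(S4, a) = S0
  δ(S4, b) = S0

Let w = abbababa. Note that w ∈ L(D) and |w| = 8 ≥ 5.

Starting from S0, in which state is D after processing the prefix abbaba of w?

S3

State sequence: S0 -a-> S3 -b-> S0 -b-> S0 -a-> S3 -b-> S0 -a-> S3

After reading 6 characters, D is in state S3.
(This kind of state-tracing is the core of the pumping-lemma construction: with 5 states, pigeonhole forces a repeat within the first 5 steps.)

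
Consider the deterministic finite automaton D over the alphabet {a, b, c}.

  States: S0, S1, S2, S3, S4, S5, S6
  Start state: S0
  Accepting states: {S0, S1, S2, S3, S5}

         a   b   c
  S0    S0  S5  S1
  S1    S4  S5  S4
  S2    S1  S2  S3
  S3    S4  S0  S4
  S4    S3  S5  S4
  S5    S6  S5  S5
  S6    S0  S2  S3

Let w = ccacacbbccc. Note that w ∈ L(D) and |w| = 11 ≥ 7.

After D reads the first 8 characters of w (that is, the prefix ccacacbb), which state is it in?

S5

Run of D on the first 8 characters of w = c c a c a c b b:
  step 0: S0  (start)
  step 1: S1  (read c: S0→S1)
  step 2: S4  (read c: S1→S4)
  step 3: S3  (read a: S4→S3)
  step 4: S4  (read c: S3→S4)
  step 5: S3  (read a: S4→S3)
  step 6: S4  (read c: S3→S4)
  step 7: S5  (read b: S4→S5)
  step 8: S5  (read b: S5→S5)

After reading 8 characters, D is in state S5.
(This kind of state-tracing is the core of the pumping-lemma construction: with 7 states, pigeonhole forces a repeat within the first 7 steps.)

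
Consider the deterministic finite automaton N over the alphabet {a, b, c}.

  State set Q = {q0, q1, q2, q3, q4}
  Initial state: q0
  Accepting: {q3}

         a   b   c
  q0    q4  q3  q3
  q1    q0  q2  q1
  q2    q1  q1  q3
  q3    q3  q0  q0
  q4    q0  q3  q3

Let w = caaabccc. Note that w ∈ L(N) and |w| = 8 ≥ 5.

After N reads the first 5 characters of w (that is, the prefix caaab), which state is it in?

State sequence: q0 -c-> q3 -a-> q3 -a-> q3 -a-> q3 -b-> q0

After reading 5 characters, N is in state q0.

q0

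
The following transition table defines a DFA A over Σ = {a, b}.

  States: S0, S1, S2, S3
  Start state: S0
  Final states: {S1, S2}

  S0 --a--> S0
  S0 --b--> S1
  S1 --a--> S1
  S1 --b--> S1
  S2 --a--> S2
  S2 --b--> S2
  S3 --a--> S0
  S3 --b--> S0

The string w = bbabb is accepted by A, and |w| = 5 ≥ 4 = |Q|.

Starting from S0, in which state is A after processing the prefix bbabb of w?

State sequence: S0 -b-> S1 -b-> S1 -a-> S1 -b-> S1 -b-> S1

After reading 5 characters, A is in state S1.
(This kind of state-tracing is the core of the pumping-lemma construction: with 4 states, pigeonhole forces a repeat within the first 4 steps.)

S1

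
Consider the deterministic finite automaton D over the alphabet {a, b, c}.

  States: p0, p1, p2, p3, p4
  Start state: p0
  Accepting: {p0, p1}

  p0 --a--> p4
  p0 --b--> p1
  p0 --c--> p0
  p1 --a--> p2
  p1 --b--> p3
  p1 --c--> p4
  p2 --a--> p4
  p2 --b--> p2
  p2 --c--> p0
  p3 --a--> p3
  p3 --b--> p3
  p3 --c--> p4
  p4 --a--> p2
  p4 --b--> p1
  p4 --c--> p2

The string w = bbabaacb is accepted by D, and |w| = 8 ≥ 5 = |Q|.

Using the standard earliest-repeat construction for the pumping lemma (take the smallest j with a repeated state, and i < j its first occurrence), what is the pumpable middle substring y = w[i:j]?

State sequence: p0 -b-> p1 -b-> p3 -a-> p3 -b-> p3 -a-> p3 -a-> p3 -c-> p4 -b-> p1
First repeat at step 3: p3 was already visited.

So i = 2, j = 3, giving x = w[0:2] = bb, y = w[2:3] = a, z = w[3:8] = baacb.
Check: |xy| = 3 ≤ 5 and |y| = 1 ≥ 1. Reading y takes D from p3 back to p3, so every xyⁱz is accepted.

a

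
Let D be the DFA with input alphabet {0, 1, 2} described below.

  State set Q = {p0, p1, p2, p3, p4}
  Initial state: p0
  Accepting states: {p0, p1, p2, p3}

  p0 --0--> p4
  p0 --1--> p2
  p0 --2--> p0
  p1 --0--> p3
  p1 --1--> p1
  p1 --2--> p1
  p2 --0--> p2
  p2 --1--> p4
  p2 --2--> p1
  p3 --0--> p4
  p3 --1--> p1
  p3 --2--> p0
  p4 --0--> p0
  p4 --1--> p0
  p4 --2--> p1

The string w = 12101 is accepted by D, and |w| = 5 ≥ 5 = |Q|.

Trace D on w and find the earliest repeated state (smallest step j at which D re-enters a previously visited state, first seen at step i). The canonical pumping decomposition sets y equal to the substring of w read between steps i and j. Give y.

Run of D on w = 1 2 1 0 1:
  step 0: p0  (start)
  step 1: p2  (read 1: p0→p2)
  step 2: p1  (read 2: p2→p1)
  step 3: p1  (read 1: p1→p1)   ← first repeat (p1 seen earlier)
  step 4: p3  (read 0: p1→p3)
  step 5: p1  (read 1: p3→p1)

So i = 2, j = 3, giving x = w[0:2] = 12, y = w[2:3] = 1, z = w[3:5] = 01.
Check: |xy| = 3 ≤ 5 and |y| = 1 ≥ 1. Reading y takes D from p1 back to p1, so every xyⁱz is accepted.

1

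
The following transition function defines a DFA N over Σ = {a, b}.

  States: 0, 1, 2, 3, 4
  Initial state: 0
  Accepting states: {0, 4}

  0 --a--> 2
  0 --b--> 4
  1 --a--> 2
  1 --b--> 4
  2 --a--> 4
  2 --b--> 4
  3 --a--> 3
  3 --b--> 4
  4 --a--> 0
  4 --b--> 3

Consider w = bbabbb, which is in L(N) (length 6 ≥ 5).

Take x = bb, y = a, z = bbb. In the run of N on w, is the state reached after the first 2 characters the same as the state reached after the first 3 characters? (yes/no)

State sequence: 0 -b-> 4 -b-> 3 -a-> 3

After x (step 2): 3. After xy (step 3): 3.
They match, so y = a drives N around a cycle from 3 back to itself; pumping y any number of times keeps N in 3 before reading z, and xyⁱz ∈ L(N) for every i ≥ 0.

yes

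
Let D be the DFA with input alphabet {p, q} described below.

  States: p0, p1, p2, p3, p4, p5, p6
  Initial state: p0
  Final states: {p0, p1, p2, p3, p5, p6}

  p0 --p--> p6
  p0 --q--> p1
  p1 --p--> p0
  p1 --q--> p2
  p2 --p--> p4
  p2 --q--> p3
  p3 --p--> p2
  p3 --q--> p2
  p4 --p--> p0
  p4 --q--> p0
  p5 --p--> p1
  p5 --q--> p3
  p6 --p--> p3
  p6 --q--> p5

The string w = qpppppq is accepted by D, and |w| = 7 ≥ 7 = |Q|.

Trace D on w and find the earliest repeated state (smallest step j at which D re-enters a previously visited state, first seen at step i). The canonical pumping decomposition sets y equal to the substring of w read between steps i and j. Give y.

State sequence: p0 -q-> p1 -p-> p0 -p-> p6 -p-> p3 -p-> p2 -p-> p4 -q-> p0
First repeat at step 2: p0 was already visited.

So i = 0, j = 2, giving x = w[0:0] = ε, y = w[0:2] = qp, z = w[2:7] = ppppq.
Check: |xy| = 2 ≤ 7 and |y| = 2 ≥ 1. Reading y takes D from p0 back to p0, so every xyⁱz is accepted.
The DFA has 7 states, so the proof of the pumping lemma guarantees a repeated state among the first 7+1 visited; the segment between the two visits is the pumpable y.

qp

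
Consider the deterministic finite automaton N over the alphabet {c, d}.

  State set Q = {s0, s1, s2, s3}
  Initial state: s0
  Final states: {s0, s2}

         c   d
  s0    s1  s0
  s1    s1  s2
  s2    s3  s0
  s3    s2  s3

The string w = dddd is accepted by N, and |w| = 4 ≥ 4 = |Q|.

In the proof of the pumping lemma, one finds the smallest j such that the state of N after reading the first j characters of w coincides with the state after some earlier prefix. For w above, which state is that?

State sequence: s0 -d-> s0 -d-> s0 -d-> s0 -d-> s0
First repeat at step 1: s0 was already visited.

The earliest repeat is at step j = 1: N is in s0, which it already visited at step i = 0.
Since N has 4 states, any run of length ≥ 4 visits 4+1 states, so by pigeonhole some state repeats within the first 4 steps — that repeat gives the pumpable loop.

s0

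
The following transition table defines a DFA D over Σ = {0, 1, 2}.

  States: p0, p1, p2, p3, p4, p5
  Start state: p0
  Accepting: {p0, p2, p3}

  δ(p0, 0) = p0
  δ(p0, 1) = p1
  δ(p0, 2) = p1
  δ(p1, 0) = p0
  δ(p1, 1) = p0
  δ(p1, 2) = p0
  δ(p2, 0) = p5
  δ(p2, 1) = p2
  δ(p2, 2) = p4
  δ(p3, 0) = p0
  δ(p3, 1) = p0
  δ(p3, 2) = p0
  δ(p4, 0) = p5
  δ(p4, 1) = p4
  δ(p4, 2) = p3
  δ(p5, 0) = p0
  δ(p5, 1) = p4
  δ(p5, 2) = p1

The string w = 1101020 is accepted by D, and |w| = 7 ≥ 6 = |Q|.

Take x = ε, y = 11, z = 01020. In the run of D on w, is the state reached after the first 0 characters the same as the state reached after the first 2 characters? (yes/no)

yes

Run of D on the first 2 characters of w = 1 1:
  step 0: p0  (start)
  step 1: p1  (read 1: p0→p1)
  step 2: p0  (read 1: p1→p0)

After x (step 0): p0. After xy (step 2): p0.
They match, so y = 11 drives D around a cycle from p0 back to itself; pumping y any number of times keeps D in p0 before reading z, and xyⁱz ∈ L(D) for every i ≥ 0.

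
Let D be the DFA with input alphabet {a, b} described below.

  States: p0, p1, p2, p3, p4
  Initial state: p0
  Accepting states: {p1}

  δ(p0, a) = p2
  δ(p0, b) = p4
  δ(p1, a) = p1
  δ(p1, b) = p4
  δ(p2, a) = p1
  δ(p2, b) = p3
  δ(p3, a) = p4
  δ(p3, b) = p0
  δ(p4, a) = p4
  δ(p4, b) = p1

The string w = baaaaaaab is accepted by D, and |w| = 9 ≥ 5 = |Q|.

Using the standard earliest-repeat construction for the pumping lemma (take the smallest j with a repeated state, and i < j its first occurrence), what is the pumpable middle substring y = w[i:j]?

State sequence: p0 -b-> p4 -a-> p4 -a-> p4 -a-> p4 -a-> p4 -a-> p4 -a-> p4 -a-> p4 -b-> p1
First repeat at step 2: p4 was already visited.

So i = 1, j = 2, giving x = w[0:1] = b, y = w[1:2] = a, z = w[2:9] = aaaaaab.
Check: |xy| = 2 ≤ 5 and |y| = 1 ≥ 1. Reading y takes D from p4 back to p4, so every xyⁱz is accepted.
Pumping length from the standard proof: p = 5 (the number of states). The repeated state found above gives |xy| = j ≤ 5 and |y| = j − i ≥ 1.

a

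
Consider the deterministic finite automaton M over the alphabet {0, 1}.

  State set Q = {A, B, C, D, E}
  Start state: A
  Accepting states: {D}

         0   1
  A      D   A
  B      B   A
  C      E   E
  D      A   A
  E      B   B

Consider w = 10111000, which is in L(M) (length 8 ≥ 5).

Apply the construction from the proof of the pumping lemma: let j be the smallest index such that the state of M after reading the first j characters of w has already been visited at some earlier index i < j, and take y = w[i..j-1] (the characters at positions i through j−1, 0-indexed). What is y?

1

Run of M on w = 1 0 1 1 1 0 0 0:
  step 0: A  (start)
  step 1: A  (read 1: A→A)   ← first repeat (A seen earlier)
  step 2: D  (read 0: A→D)
  step 3: A  (read 1: D→A)
  step 4: A  (read 1: A→A)
  step 5: A  (read 1: A→A)
  step 6: D  (read 0: A→D)
  step 7: A  (read 0: D→A)
  step 8: D  (read 0: A→D)

So i = 0, j = 1, giving x = w[0:0] = ε, y = w[0:1] = 1, z = w[1:8] = 0111000.
Check: |xy| = 1 ≤ 5 and |y| = 1 ≥ 1. Reading y takes M from A back to A, so every xyⁱz is accepted.
The DFA has 5 states, so the proof of the pumping lemma guarantees a repeated state among the first 5+1 visited; the segment between the two visits is the pumpable y.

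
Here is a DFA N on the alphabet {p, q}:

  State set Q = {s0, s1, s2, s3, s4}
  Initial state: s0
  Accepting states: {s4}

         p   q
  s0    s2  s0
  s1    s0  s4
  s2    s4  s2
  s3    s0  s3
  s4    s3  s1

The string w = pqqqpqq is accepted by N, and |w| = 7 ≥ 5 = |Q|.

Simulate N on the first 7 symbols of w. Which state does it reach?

Run of N on the first 7 characters of w = p q q q p q q:
  step 0: s0  (start)
  step 1: s2  (read p: s0→s2)
  step 2: s2  (read q: s2→s2)
  step 3: s2  (read q: s2→s2)
  step 4: s2  (read q: s2→s2)
  step 5: s4  (read p: s2→s4)
  step 6: s1  (read q: s4→s1)
  step 7: s4  (read q: s1→s4)

After reading 7 characters, N is in state s4.
(This kind of state-tracing is the core of the pumping-lemma construction: with 5 states, pigeonhole forces a repeat within the first 5 steps.)

s4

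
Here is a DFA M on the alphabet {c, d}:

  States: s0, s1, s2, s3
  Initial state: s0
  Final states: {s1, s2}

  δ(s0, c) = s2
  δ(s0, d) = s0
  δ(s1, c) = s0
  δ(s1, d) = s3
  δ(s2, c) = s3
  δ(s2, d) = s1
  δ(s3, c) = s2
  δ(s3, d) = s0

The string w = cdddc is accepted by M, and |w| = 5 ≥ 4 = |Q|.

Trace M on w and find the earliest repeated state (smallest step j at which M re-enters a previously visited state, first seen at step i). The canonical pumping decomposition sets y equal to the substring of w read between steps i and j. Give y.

State sequence: s0 -c-> s2 -d-> s1 -d-> s3 -d-> s0 -c-> s2
First repeat at step 4: s0 was already visited.

So i = 0, j = 4, giving x = w[0:0] = ε, y = w[0:4] = cddd, z = w[4:5] = c.
Check: |xy| = 4 ≤ 4 and |y| = 4 ≥ 1. Reading y takes M from s0 back to s0, so every xyⁱz is accepted.
With |Q| = 4, pigeonhole forces a state repeat no later than step 4; the substring read between the first and second visits to that state can be pumped.

cddd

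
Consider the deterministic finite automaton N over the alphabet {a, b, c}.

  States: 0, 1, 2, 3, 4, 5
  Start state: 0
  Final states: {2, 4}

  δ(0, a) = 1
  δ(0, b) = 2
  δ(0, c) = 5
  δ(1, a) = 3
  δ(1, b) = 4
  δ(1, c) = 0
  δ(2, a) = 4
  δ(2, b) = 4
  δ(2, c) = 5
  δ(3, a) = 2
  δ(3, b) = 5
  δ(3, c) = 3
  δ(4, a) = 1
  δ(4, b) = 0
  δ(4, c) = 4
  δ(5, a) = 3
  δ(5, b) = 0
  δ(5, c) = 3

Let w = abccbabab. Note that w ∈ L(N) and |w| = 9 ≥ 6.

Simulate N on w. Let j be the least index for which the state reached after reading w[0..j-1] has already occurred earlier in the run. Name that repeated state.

State sequence: 0 -a-> 1 -b-> 4 -c-> 4 -c-> 4 -b-> 0 -a-> 1 -b-> 4 -a-> 1 -b-> 4
First repeat at step 3: 4 was already visited.

The earliest repeat is at step j = 3: N is in 4, which it already visited at step i = 2.
With |Q| = 6, pigeonhole forces a state repeat no later than step 6; the substring read between the first and second visits to that state can be pumped.

4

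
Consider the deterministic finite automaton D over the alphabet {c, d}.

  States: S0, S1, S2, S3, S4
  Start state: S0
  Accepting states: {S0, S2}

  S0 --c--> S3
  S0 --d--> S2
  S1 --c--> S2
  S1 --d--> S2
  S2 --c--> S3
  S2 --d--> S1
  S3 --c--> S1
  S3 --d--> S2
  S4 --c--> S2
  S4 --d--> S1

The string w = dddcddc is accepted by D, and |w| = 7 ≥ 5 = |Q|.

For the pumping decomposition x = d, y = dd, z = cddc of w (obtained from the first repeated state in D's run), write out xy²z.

dddddcddc

xy^2z = d·dd·dd·cddc = dddddcddc.
Reading y = dd takes D from S2 back to S2, so after x·y·y the machine is still in S2, and z then leads to the accepting state S2. Hence dddddcddc ∈ L(D).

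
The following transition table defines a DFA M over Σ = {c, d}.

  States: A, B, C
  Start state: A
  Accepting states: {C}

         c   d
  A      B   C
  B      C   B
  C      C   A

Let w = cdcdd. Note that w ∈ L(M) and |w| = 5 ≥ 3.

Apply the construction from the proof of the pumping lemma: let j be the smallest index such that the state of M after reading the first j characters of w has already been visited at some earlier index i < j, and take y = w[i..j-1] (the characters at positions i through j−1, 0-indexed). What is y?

d

Run of M on w = c d c d d:
  step 0: A  (start)
  step 1: B  (read c: A→B)
  step 2: B  (read d: B→B)   ← first repeat (B seen earlier)
  step 3: C  (read c: B→C)
  step 4: A  (read d: C→A)
  step 5: C  (read d: A→C)

So i = 1, j = 2, giving x = w[0:1] = c, y = w[1:2] = d, z = w[2:5] = cdd.
Check: |xy| = 2 ≤ 3 and |y| = 1 ≥ 1. Reading y takes M from B back to B, so every xyⁱz is accepted.
Pumping length from the standard proof: p = 3 (the number of states). The repeated state found above gives |xy| = j ≤ 3 and |y| = j − i ≥ 1.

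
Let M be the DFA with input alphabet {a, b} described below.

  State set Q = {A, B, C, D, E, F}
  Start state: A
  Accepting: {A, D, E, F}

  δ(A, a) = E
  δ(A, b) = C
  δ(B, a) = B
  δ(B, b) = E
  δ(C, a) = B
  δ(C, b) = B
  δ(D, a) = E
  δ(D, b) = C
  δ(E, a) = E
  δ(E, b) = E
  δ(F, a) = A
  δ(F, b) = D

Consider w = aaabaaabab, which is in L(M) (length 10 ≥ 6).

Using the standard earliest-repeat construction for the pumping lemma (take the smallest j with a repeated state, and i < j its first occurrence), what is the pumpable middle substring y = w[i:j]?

Run of M on w = a a a b a a a b a b:
  step 0: A  (start)
  step 1: E  (read a: A→E)
  step 2: E  (read a: E→E)   ← first repeat (E seen earlier)
  step 3: E  (read a: E→E)
  step 4: E  (read b: E→E)
  step 5: E  (read a: E→E)
  step 6: E  (read a: E→E)
  step 7: E  (read a: E→E)
  step 8: E  (read b: E→E)
  step 9: E  (read a: E→E)
  step 10: E  (read b: E→E)

So i = 1, j = 2, giving x = w[0:1] = a, y = w[1:2] = a, z = w[2:10] = abaaabab.
Check: |xy| = 2 ≤ 6 and |y| = 1 ≥ 1. Reading y takes M from E back to E, so every xyⁱz is accepted.

a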